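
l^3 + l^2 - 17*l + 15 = (l - 3)*(l - 1)*(l + 5)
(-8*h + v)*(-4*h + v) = 32*h^2 - 12*h*v + v^2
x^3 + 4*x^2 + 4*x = x*(x + 2)^2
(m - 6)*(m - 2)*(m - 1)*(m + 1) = m^4 - 8*m^3 + 11*m^2 + 8*m - 12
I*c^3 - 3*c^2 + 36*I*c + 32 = (c - 4*I)*(c + 8*I)*(I*c + 1)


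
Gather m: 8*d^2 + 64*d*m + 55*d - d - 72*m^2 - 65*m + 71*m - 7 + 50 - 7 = 8*d^2 + 54*d - 72*m^2 + m*(64*d + 6) + 36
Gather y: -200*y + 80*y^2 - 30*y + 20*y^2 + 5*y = 100*y^2 - 225*y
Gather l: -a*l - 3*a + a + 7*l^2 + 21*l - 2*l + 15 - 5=-2*a + 7*l^2 + l*(19 - a) + 10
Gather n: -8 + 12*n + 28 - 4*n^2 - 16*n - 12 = -4*n^2 - 4*n + 8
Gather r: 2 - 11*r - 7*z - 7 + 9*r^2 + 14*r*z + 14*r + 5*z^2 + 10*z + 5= 9*r^2 + r*(14*z + 3) + 5*z^2 + 3*z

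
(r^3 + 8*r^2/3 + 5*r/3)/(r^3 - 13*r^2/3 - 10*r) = (r + 1)/(r - 6)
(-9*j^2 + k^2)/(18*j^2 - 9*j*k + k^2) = (-3*j - k)/(6*j - k)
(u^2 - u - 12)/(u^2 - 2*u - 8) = (u + 3)/(u + 2)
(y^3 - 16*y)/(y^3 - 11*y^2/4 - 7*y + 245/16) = 16*y*(y^2 - 16)/(16*y^3 - 44*y^2 - 112*y + 245)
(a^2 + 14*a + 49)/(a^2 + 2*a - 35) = (a + 7)/(a - 5)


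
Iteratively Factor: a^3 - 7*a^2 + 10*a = (a - 2)*(a^2 - 5*a) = (a - 5)*(a - 2)*(a)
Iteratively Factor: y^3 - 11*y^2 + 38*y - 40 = (y - 4)*(y^2 - 7*y + 10) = (y - 5)*(y - 4)*(y - 2)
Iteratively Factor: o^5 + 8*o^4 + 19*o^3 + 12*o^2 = (o + 1)*(o^4 + 7*o^3 + 12*o^2) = (o + 1)*(o + 3)*(o^3 + 4*o^2) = o*(o + 1)*(o + 3)*(o^2 + 4*o) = o^2*(o + 1)*(o + 3)*(o + 4)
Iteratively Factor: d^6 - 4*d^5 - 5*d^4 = (d)*(d^5 - 4*d^4 - 5*d^3) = d^2*(d^4 - 4*d^3 - 5*d^2) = d^3*(d^3 - 4*d^2 - 5*d) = d^4*(d^2 - 4*d - 5) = d^4*(d - 5)*(d + 1)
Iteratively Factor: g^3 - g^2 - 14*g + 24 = (g - 2)*(g^2 + g - 12) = (g - 3)*(g - 2)*(g + 4)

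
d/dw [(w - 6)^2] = 2*w - 12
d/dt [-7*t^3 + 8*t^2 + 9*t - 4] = -21*t^2 + 16*t + 9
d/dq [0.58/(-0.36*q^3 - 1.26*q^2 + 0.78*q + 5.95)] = (0.6264*q^2 + 1.4616*q - 0.4524)/(0.36*q^3 + 1.26*q^2 - 0.78*q - 5.95)^2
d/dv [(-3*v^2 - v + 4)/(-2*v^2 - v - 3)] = (v^2 + 34*v + 7)/(4*v^4 + 4*v^3 + 13*v^2 + 6*v + 9)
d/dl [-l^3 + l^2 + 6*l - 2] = -3*l^2 + 2*l + 6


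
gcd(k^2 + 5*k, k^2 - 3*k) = k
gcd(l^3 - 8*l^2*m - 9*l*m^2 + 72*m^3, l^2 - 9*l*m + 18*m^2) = l - 3*m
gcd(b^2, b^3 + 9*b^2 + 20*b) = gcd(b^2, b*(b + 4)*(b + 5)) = b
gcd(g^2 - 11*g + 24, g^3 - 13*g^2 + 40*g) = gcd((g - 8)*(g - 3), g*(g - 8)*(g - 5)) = g - 8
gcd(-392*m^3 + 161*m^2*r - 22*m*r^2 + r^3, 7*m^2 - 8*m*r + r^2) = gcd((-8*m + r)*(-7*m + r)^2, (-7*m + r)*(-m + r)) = -7*m + r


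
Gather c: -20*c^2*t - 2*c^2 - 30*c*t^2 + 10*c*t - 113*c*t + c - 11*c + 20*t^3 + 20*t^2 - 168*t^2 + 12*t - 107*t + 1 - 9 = c^2*(-20*t - 2) + c*(-30*t^2 - 103*t - 10) + 20*t^3 - 148*t^2 - 95*t - 8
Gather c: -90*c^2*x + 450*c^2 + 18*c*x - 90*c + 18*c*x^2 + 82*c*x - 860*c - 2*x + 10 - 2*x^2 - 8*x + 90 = c^2*(450 - 90*x) + c*(18*x^2 + 100*x - 950) - 2*x^2 - 10*x + 100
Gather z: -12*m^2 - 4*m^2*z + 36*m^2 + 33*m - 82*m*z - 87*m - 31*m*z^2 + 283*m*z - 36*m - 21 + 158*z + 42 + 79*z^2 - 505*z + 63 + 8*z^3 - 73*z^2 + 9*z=24*m^2 - 90*m + 8*z^3 + z^2*(6 - 31*m) + z*(-4*m^2 + 201*m - 338) + 84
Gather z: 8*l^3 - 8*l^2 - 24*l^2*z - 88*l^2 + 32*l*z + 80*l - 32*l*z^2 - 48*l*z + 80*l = 8*l^3 - 96*l^2 - 32*l*z^2 + 160*l + z*(-24*l^2 - 16*l)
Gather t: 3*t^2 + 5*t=3*t^2 + 5*t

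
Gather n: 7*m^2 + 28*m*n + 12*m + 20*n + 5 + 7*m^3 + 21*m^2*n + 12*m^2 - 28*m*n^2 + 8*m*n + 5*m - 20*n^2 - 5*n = 7*m^3 + 19*m^2 + 17*m + n^2*(-28*m - 20) + n*(21*m^2 + 36*m + 15) + 5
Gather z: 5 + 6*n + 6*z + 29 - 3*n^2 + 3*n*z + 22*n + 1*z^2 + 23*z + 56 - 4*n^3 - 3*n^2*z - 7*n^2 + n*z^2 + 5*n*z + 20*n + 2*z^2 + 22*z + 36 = -4*n^3 - 10*n^2 + 48*n + z^2*(n + 3) + z*(-3*n^2 + 8*n + 51) + 126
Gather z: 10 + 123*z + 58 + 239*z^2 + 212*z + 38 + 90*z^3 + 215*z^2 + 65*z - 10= 90*z^3 + 454*z^2 + 400*z + 96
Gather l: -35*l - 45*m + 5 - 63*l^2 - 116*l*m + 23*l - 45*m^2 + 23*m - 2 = -63*l^2 + l*(-116*m - 12) - 45*m^2 - 22*m + 3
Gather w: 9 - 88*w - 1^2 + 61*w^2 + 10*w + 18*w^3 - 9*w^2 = 18*w^3 + 52*w^2 - 78*w + 8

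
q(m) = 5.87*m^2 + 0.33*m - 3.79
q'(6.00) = 70.77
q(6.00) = 209.51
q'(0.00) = 0.33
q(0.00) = -3.79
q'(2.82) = 33.44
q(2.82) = 43.82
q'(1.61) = 19.23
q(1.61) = 11.96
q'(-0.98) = -11.18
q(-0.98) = 1.52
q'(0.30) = 3.85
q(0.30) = -3.16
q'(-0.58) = -6.48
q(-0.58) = -2.01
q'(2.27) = 26.98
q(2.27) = 27.21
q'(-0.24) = -2.49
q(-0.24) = -3.53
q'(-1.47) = -16.93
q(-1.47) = 8.41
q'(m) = 11.74*m + 0.33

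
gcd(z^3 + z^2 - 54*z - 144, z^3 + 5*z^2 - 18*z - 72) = z^2 + 9*z + 18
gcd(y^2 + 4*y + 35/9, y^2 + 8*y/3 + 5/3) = y + 5/3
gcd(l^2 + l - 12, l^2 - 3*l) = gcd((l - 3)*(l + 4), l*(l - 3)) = l - 3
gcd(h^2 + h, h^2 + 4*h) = h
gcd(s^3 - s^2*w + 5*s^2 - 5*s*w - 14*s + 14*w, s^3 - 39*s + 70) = s^2 + 5*s - 14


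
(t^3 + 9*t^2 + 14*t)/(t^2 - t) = (t^2 + 9*t + 14)/(t - 1)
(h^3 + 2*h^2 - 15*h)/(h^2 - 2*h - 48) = h*(-h^2 - 2*h + 15)/(-h^2 + 2*h + 48)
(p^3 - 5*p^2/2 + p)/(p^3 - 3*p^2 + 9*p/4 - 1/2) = 2*p/(2*p - 1)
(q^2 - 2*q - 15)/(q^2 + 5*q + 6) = (q - 5)/(q + 2)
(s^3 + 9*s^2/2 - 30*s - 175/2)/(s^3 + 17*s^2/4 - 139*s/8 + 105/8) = 4*(2*s^2 - 5*s - 25)/(8*s^2 - 22*s + 15)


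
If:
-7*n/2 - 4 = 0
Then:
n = -8/7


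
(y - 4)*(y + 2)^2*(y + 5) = y^4 + 5*y^3 - 12*y^2 - 76*y - 80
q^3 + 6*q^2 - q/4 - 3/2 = (q - 1/2)*(q + 1/2)*(q + 6)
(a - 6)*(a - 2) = a^2 - 8*a + 12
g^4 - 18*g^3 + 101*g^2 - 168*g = g*(g - 8)*(g - 7)*(g - 3)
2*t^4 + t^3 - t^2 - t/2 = t*(t - sqrt(2)/2)*(sqrt(2)*t + 1)*(sqrt(2)*t + sqrt(2)/2)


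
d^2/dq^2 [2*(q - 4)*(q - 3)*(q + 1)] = 12*q - 24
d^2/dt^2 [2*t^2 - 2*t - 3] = 4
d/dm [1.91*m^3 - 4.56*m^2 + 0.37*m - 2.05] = 5.73*m^2 - 9.12*m + 0.37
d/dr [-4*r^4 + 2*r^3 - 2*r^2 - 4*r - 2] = -16*r^3 + 6*r^2 - 4*r - 4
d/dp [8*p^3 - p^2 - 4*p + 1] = 24*p^2 - 2*p - 4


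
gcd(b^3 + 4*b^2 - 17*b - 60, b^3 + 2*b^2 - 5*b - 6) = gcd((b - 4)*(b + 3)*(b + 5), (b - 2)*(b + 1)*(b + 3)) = b + 3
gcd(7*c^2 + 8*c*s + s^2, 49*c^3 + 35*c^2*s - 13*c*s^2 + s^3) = c + s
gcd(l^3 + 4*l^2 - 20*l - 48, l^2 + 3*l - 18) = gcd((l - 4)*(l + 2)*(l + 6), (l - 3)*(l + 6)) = l + 6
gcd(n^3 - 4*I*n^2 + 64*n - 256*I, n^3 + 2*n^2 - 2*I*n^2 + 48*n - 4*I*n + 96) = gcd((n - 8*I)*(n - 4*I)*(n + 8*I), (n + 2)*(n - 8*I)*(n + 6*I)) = n - 8*I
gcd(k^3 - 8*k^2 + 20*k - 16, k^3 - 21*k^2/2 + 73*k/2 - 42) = k - 4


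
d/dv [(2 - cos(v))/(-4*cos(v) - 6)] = -7*sin(v)/(2*(2*cos(v) + 3)^2)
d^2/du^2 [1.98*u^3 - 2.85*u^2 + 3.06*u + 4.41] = 11.88*u - 5.7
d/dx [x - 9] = 1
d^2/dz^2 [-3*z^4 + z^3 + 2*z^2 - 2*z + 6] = -36*z^2 + 6*z + 4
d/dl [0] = 0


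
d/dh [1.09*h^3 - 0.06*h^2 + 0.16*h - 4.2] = 3.27*h^2 - 0.12*h + 0.16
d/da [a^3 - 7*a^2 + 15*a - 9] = 3*a^2 - 14*a + 15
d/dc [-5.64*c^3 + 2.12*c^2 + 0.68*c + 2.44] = -16.92*c^2 + 4.24*c + 0.68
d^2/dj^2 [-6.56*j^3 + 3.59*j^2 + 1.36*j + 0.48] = 7.18 - 39.36*j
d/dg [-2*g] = -2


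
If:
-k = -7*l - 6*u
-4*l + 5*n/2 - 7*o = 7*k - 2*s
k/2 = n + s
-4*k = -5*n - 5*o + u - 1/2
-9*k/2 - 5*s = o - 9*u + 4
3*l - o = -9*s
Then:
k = 707/13098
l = -3356/6549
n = -2225/13098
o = 2047/8732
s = 1719/8732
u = 5299/8732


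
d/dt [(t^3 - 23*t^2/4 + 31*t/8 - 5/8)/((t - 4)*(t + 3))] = (8*t^4 - 16*t^3 - 273*t^2 + 1114*t - 377)/(8*(t^4 - 2*t^3 - 23*t^2 + 24*t + 144))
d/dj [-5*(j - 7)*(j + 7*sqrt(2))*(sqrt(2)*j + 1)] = -15*sqrt(2)*j^2 - 150*j + 70*sqrt(2)*j - 35*sqrt(2) + 525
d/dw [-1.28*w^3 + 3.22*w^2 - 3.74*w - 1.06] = -3.84*w^2 + 6.44*w - 3.74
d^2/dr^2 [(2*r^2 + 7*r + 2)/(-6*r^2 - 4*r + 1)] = 4*(-102*r^3 - 126*r^2 - 135*r - 37)/(216*r^6 + 432*r^5 + 180*r^4 - 80*r^3 - 30*r^2 + 12*r - 1)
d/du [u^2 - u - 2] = 2*u - 1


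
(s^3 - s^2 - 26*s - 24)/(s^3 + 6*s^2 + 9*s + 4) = (s - 6)/(s + 1)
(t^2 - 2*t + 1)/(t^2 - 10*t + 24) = (t^2 - 2*t + 1)/(t^2 - 10*t + 24)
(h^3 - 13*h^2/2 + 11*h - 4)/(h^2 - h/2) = h - 6 + 8/h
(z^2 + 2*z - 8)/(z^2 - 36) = (z^2 + 2*z - 8)/(z^2 - 36)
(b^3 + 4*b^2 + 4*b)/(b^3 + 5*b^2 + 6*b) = (b + 2)/(b + 3)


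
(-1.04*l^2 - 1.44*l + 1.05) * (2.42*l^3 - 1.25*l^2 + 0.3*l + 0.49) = -2.5168*l^5 - 2.1848*l^4 + 4.029*l^3 - 2.2541*l^2 - 0.3906*l + 0.5145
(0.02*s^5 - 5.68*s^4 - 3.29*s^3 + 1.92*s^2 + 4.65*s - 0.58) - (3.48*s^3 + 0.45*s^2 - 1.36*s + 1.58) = 0.02*s^5 - 5.68*s^4 - 6.77*s^3 + 1.47*s^2 + 6.01*s - 2.16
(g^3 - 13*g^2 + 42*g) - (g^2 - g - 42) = g^3 - 14*g^2 + 43*g + 42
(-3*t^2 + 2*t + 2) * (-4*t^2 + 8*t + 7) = 12*t^4 - 32*t^3 - 13*t^2 + 30*t + 14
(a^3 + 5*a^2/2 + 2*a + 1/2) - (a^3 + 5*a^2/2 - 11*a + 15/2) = 13*a - 7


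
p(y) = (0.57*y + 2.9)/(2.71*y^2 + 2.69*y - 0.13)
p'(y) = (-5.42*y - 2.69)*(0.57*y + 2.9)/(2.71*y^2 + 2.69*y - 0.13)^2 + 0.57/(2.71*y^2 + 2.69*y - 0.13) = (1.5447*y^2 + 1.5333*y - (0.57*y + 2.9)*(5.42*y + 2.69) - 0.0741)/(2.71*y^2 + 2.69*y - 0.13)^2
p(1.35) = 0.43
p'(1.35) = -0.45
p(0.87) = 0.80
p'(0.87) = -1.25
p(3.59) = 0.11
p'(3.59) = -0.04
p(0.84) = 0.84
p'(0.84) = -1.36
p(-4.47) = 0.01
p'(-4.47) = 0.02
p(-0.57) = -3.29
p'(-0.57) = 0.95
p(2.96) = 0.15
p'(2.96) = -0.07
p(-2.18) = 0.24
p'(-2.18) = 0.40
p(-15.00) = -0.01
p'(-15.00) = -0.00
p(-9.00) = -0.01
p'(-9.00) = 0.00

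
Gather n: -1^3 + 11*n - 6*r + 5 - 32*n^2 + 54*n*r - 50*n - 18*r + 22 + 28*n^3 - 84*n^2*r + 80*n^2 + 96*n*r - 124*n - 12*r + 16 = 28*n^3 + n^2*(48 - 84*r) + n*(150*r - 163) - 36*r + 42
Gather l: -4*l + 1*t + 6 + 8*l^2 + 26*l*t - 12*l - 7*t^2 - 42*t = 8*l^2 + l*(26*t - 16) - 7*t^2 - 41*t + 6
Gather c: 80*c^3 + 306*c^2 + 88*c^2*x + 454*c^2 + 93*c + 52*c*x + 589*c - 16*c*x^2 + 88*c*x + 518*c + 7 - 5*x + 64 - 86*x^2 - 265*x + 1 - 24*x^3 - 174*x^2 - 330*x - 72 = 80*c^3 + c^2*(88*x + 760) + c*(-16*x^2 + 140*x + 1200) - 24*x^3 - 260*x^2 - 600*x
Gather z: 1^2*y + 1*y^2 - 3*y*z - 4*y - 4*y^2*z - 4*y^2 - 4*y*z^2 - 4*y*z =-3*y^2 - 4*y*z^2 - 3*y + z*(-4*y^2 - 7*y)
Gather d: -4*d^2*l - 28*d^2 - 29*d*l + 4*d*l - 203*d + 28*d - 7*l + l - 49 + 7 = d^2*(-4*l - 28) + d*(-25*l - 175) - 6*l - 42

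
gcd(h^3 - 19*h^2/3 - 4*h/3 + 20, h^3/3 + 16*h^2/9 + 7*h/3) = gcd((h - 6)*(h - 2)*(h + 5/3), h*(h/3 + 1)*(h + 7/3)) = 1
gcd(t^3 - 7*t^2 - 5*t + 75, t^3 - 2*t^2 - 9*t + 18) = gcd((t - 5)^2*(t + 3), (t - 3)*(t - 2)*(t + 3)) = t + 3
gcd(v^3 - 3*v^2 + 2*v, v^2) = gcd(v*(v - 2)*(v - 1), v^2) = v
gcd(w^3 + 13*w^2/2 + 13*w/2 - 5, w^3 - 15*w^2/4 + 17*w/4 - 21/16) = w - 1/2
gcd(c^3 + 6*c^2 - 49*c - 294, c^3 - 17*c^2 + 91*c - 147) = c - 7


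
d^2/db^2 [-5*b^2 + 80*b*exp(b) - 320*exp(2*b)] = 80*b*exp(b) - 1280*exp(2*b) + 160*exp(b) - 10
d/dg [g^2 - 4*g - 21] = 2*g - 4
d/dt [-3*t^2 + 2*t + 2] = 2 - 6*t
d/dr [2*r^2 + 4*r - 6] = 4*r + 4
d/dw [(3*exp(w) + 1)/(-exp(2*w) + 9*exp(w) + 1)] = (3*exp(2*w) + 2*exp(w) - 6)*exp(w)/(exp(4*w) - 18*exp(3*w) + 79*exp(2*w) + 18*exp(w) + 1)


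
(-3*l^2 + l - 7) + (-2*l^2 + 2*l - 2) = -5*l^2 + 3*l - 9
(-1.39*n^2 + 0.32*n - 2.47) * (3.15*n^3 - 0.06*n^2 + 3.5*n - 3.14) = -4.3785*n^5 + 1.0914*n^4 - 12.6647*n^3 + 5.6328*n^2 - 9.6498*n + 7.7558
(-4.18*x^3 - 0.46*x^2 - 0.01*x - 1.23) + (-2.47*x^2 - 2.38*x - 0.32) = -4.18*x^3 - 2.93*x^2 - 2.39*x - 1.55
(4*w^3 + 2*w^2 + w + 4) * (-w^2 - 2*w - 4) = -4*w^5 - 10*w^4 - 21*w^3 - 14*w^2 - 12*w - 16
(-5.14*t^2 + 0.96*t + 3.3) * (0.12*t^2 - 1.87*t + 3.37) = -0.6168*t^4 + 9.727*t^3 - 18.721*t^2 - 2.9358*t + 11.121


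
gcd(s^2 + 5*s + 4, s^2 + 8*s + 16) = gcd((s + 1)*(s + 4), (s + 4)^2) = s + 4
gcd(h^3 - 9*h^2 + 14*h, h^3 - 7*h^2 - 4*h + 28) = h^2 - 9*h + 14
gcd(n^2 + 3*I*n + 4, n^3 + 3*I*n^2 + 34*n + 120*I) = n + 4*I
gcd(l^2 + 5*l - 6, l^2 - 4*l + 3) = l - 1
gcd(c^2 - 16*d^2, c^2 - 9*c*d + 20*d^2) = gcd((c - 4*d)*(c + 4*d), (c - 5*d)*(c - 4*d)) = c - 4*d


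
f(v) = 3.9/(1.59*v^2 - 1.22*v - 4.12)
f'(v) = 3.9*(1.22 - 3.18*v)/(1.59*v^2 - 1.22*v - 4.12)^2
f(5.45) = 0.11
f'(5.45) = -0.05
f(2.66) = 1.00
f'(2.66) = -1.87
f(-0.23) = -1.04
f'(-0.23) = 0.54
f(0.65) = -0.92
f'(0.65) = -0.18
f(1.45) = -1.53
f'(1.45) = -2.04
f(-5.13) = 0.09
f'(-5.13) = 0.04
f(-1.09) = -4.33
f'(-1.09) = 22.51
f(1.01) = -1.05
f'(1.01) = -0.56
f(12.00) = 0.02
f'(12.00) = -0.00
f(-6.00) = 0.06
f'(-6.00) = 0.02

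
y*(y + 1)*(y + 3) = y^3 + 4*y^2 + 3*y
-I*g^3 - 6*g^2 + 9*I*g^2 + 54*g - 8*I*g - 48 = (g - 8)*(g - 6*I)*(-I*g + I)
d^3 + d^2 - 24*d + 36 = (d - 3)*(d - 2)*(d + 6)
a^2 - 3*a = a*(a - 3)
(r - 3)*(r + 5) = r^2 + 2*r - 15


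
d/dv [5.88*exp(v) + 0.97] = 5.88*exp(v)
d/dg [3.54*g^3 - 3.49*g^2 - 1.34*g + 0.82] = 10.62*g^2 - 6.98*g - 1.34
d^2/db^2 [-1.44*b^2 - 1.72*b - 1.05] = -2.88000000000000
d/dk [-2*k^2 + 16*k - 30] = 16 - 4*k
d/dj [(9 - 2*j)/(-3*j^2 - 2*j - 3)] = 6*(-j^2 + 9*j + 4)/(9*j^4 + 12*j^3 + 22*j^2 + 12*j + 9)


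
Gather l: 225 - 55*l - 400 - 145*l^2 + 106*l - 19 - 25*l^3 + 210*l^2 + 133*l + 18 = -25*l^3 + 65*l^2 + 184*l - 176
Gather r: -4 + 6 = 2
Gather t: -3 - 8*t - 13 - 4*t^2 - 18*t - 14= -4*t^2 - 26*t - 30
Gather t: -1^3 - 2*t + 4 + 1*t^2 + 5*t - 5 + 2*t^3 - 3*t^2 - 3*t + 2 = 2*t^3 - 2*t^2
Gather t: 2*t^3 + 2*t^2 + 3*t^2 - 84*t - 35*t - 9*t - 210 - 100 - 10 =2*t^3 + 5*t^2 - 128*t - 320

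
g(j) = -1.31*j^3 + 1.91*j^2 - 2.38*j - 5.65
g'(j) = -3.93*j^2 + 3.82*j - 2.38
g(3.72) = -55.51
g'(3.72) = -42.55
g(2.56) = -21.20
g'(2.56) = -18.36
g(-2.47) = 31.62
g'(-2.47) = -35.79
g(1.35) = -8.61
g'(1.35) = -4.39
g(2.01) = -13.36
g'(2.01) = -10.58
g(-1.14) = 1.49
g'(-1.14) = -11.84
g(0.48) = -6.50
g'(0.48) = -1.45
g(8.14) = -605.02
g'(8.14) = -231.69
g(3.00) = -30.97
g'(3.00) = -26.29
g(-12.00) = 2561.63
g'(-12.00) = -614.14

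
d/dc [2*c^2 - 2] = 4*c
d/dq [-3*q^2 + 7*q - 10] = 7 - 6*q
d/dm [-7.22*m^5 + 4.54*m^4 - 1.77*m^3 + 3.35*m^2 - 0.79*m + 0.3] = -36.1*m^4 + 18.16*m^3 - 5.31*m^2 + 6.7*m - 0.79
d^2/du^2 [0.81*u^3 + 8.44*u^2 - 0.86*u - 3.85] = 4.86*u + 16.88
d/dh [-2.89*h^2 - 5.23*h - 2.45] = -5.78*h - 5.23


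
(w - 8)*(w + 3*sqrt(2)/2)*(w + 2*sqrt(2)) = w^3 - 8*w^2 + 7*sqrt(2)*w^2/2 - 28*sqrt(2)*w + 6*w - 48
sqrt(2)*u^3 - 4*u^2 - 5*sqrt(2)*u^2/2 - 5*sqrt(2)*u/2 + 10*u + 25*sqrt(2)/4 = (u - 5/2)*(u - 5*sqrt(2)/2)*(sqrt(2)*u + 1)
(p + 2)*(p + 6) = p^2 + 8*p + 12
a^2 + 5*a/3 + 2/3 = (a + 2/3)*(a + 1)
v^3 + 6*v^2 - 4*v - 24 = (v - 2)*(v + 2)*(v + 6)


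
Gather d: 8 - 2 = 6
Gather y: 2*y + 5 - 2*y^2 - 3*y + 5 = -2*y^2 - y + 10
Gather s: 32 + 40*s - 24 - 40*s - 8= 0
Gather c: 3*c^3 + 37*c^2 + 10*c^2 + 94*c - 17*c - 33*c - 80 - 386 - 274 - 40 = 3*c^3 + 47*c^2 + 44*c - 780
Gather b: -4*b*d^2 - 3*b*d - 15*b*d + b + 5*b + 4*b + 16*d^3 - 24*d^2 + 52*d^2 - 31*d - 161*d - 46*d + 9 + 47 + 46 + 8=b*(-4*d^2 - 18*d + 10) + 16*d^3 + 28*d^2 - 238*d + 110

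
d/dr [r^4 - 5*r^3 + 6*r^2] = r*(4*r^2 - 15*r + 12)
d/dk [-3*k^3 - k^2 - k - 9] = -9*k^2 - 2*k - 1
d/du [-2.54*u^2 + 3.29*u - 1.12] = 3.29 - 5.08*u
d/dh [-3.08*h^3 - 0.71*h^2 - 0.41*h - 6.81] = -9.24*h^2 - 1.42*h - 0.41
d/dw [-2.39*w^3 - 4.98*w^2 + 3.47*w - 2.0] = -7.17*w^2 - 9.96*w + 3.47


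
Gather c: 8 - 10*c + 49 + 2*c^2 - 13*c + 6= 2*c^2 - 23*c + 63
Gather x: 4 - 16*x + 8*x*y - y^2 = x*(8*y - 16) - y^2 + 4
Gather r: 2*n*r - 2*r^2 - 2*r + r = -2*r^2 + r*(2*n - 1)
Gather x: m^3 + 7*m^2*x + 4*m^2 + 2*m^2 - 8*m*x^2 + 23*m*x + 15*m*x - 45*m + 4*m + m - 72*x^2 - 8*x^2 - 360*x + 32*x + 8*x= m^3 + 6*m^2 - 40*m + x^2*(-8*m - 80) + x*(7*m^2 + 38*m - 320)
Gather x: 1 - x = 1 - x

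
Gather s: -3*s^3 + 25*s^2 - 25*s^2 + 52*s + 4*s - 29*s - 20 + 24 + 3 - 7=-3*s^3 + 27*s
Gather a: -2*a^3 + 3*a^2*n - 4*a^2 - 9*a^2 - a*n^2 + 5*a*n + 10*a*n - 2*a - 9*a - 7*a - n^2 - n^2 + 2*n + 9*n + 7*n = -2*a^3 + a^2*(3*n - 13) + a*(-n^2 + 15*n - 18) - 2*n^2 + 18*n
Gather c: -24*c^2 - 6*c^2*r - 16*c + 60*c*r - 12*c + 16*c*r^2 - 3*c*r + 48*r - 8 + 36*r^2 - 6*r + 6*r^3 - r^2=c^2*(-6*r - 24) + c*(16*r^2 + 57*r - 28) + 6*r^3 + 35*r^2 + 42*r - 8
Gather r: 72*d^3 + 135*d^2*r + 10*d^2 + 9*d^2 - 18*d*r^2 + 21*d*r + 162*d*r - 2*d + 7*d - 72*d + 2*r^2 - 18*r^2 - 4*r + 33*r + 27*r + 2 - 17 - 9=72*d^3 + 19*d^2 - 67*d + r^2*(-18*d - 16) + r*(135*d^2 + 183*d + 56) - 24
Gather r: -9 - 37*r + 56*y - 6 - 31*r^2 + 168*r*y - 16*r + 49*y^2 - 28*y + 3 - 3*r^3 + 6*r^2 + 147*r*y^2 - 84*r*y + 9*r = -3*r^3 - 25*r^2 + r*(147*y^2 + 84*y - 44) + 49*y^2 + 28*y - 12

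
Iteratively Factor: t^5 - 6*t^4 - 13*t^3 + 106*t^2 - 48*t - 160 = (t - 5)*(t^4 - t^3 - 18*t^2 + 16*t + 32) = (t - 5)*(t - 4)*(t^3 + 3*t^2 - 6*t - 8) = (t - 5)*(t - 4)*(t + 4)*(t^2 - t - 2) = (t - 5)*(t - 4)*(t + 1)*(t + 4)*(t - 2)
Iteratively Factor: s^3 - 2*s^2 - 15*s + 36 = (s - 3)*(s^2 + s - 12) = (s - 3)*(s + 4)*(s - 3)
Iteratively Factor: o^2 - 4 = (o + 2)*(o - 2)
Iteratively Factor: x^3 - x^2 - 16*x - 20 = (x - 5)*(x^2 + 4*x + 4) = (x - 5)*(x + 2)*(x + 2)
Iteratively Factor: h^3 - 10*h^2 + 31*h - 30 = (h - 5)*(h^2 - 5*h + 6) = (h - 5)*(h - 3)*(h - 2)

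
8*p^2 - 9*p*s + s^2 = (-8*p + s)*(-p + s)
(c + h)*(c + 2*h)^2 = c^3 + 5*c^2*h + 8*c*h^2 + 4*h^3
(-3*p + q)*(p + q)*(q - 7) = -3*p^2*q + 21*p^2 - 2*p*q^2 + 14*p*q + q^3 - 7*q^2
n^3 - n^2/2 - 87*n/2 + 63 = (n - 6)*(n - 3/2)*(n + 7)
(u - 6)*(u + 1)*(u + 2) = u^3 - 3*u^2 - 16*u - 12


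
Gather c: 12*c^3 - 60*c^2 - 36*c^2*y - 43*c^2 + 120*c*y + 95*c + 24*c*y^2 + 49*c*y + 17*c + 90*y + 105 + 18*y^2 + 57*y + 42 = 12*c^3 + c^2*(-36*y - 103) + c*(24*y^2 + 169*y + 112) + 18*y^2 + 147*y + 147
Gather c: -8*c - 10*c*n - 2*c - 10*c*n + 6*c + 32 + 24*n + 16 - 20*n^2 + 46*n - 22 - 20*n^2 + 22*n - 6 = c*(-20*n - 4) - 40*n^2 + 92*n + 20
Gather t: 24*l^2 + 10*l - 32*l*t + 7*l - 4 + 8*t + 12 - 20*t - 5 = 24*l^2 + 17*l + t*(-32*l - 12) + 3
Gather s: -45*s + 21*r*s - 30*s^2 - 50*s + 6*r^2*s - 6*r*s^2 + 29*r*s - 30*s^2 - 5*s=s^2*(-6*r - 60) + s*(6*r^2 + 50*r - 100)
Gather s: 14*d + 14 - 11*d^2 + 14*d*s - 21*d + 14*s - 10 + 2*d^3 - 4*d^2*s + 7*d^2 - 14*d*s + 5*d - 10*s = 2*d^3 - 4*d^2 - 2*d + s*(4 - 4*d^2) + 4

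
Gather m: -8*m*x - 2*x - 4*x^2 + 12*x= -8*m*x - 4*x^2 + 10*x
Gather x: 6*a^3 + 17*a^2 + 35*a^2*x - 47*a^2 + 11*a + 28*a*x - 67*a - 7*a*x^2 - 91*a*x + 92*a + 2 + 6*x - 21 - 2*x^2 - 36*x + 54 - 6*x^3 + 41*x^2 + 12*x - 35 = 6*a^3 - 30*a^2 + 36*a - 6*x^3 + x^2*(39 - 7*a) + x*(35*a^2 - 63*a - 18)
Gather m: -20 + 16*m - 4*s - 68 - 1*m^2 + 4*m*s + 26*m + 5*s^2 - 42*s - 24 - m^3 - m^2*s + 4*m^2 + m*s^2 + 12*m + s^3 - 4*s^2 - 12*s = -m^3 + m^2*(3 - s) + m*(s^2 + 4*s + 54) + s^3 + s^2 - 58*s - 112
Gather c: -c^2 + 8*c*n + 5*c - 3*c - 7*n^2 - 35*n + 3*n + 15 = -c^2 + c*(8*n + 2) - 7*n^2 - 32*n + 15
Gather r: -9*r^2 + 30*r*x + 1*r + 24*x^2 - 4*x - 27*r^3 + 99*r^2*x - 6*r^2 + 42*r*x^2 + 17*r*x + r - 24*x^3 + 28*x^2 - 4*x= -27*r^3 + r^2*(99*x - 15) + r*(42*x^2 + 47*x + 2) - 24*x^3 + 52*x^2 - 8*x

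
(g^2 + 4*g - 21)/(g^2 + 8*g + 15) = (g^2 + 4*g - 21)/(g^2 + 8*g + 15)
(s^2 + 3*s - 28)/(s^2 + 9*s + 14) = (s - 4)/(s + 2)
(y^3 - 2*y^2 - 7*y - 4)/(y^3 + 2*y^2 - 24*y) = (y^2 + 2*y + 1)/(y*(y + 6))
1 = 1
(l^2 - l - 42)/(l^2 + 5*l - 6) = (l - 7)/(l - 1)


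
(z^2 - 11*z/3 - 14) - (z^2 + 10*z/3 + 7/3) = -7*z - 49/3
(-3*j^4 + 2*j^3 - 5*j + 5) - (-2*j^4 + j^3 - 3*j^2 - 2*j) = -j^4 + j^3 + 3*j^2 - 3*j + 5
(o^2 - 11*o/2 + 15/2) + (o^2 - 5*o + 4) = 2*o^2 - 21*o/2 + 23/2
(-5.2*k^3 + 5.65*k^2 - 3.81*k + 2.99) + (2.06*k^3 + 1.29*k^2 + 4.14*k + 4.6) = -3.14*k^3 + 6.94*k^2 + 0.33*k + 7.59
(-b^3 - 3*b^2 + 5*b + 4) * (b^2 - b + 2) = -b^5 - 2*b^4 + 6*b^3 - 7*b^2 + 6*b + 8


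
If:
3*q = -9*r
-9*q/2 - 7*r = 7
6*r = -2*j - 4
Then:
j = -68/13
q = -42/13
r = 14/13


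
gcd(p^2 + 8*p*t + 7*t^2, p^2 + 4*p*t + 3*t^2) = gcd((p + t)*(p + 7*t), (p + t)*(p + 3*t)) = p + t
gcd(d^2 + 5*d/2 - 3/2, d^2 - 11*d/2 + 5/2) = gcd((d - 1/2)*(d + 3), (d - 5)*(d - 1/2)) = d - 1/2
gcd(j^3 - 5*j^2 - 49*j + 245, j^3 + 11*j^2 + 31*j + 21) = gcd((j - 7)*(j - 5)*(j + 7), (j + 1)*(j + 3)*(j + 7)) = j + 7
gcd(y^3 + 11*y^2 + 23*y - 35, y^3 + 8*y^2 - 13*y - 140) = y^2 + 12*y + 35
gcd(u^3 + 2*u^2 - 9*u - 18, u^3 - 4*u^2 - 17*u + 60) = u - 3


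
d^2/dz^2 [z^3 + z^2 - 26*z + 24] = 6*z + 2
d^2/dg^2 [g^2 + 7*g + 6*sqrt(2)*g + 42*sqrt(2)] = 2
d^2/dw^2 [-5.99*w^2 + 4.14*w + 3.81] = -11.9800000000000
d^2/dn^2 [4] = 0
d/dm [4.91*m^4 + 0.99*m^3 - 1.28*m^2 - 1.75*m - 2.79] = 19.64*m^3 + 2.97*m^2 - 2.56*m - 1.75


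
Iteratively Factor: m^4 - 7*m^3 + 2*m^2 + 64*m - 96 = (m - 2)*(m^3 - 5*m^2 - 8*m + 48) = (m - 4)*(m - 2)*(m^2 - m - 12) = (m - 4)^2*(m - 2)*(m + 3)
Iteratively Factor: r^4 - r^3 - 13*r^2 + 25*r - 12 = (r - 1)*(r^3 - 13*r + 12) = (r - 3)*(r - 1)*(r^2 + 3*r - 4) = (r - 3)*(r - 1)*(r + 4)*(r - 1)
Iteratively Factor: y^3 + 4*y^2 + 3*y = (y + 3)*(y^2 + y) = (y + 1)*(y + 3)*(y)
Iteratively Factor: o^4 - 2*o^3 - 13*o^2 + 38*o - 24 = (o + 4)*(o^3 - 6*o^2 + 11*o - 6) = (o - 3)*(o + 4)*(o^2 - 3*o + 2) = (o - 3)*(o - 1)*(o + 4)*(o - 2)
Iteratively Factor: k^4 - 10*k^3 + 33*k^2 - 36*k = (k)*(k^3 - 10*k^2 + 33*k - 36) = k*(k - 3)*(k^2 - 7*k + 12) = k*(k - 3)^2*(k - 4)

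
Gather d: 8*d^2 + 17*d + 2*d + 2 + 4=8*d^2 + 19*d + 6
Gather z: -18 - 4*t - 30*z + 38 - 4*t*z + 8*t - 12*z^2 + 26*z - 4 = 4*t - 12*z^2 + z*(-4*t - 4) + 16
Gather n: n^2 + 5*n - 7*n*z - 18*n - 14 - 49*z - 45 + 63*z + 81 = n^2 + n*(-7*z - 13) + 14*z + 22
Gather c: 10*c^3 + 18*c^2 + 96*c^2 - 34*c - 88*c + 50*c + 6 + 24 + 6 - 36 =10*c^3 + 114*c^2 - 72*c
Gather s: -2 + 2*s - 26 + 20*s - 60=22*s - 88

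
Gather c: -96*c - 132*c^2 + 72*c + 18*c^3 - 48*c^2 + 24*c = 18*c^3 - 180*c^2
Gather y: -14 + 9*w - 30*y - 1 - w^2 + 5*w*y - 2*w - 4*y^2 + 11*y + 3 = -w^2 + 7*w - 4*y^2 + y*(5*w - 19) - 12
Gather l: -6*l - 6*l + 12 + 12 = 24 - 12*l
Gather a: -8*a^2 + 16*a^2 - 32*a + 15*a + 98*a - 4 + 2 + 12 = 8*a^2 + 81*a + 10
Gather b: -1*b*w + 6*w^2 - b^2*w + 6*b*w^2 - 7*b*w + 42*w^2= -b^2*w + b*(6*w^2 - 8*w) + 48*w^2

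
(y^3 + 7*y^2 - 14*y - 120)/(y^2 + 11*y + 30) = y - 4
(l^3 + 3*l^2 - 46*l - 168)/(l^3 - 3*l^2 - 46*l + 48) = (l^2 - 3*l - 28)/(l^2 - 9*l + 8)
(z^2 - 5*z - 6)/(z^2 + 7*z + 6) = (z - 6)/(z + 6)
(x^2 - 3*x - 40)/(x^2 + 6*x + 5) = (x - 8)/(x + 1)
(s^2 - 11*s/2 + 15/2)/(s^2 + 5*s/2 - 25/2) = (s - 3)/(s + 5)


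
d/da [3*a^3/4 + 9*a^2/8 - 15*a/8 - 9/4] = 9*a^2/4 + 9*a/4 - 15/8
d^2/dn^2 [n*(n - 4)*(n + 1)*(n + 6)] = 12*n^2 + 18*n - 44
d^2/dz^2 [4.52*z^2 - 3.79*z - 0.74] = 9.04000000000000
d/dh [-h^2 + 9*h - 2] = 9 - 2*h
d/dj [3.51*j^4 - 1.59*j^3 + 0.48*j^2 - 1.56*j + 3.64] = 14.04*j^3 - 4.77*j^2 + 0.96*j - 1.56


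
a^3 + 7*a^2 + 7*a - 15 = (a - 1)*(a + 3)*(a + 5)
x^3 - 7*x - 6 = (x - 3)*(x + 1)*(x + 2)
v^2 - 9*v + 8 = (v - 8)*(v - 1)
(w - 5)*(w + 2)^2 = w^3 - w^2 - 16*w - 20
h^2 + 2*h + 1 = (h + 1)^2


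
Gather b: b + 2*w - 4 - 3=b + 2*w - 7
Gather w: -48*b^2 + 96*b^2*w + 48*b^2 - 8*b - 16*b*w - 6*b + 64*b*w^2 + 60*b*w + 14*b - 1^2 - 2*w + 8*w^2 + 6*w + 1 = w^2*(64*b + 8) + w*(96*b^2 + 44*b + 4)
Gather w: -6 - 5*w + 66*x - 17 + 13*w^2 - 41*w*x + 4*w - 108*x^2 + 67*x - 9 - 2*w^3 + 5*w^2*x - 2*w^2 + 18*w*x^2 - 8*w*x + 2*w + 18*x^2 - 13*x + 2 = -2*w^3 + w^2*(5*x + 11) + w*(18*x^2 - 49*x + 1) - 90*x^2 + 120*x - 30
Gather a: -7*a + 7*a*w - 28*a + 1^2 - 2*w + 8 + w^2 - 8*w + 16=a*(7*w - 35) + w^2 - 10*w + 25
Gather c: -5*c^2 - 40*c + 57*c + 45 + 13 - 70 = -5*c^2 + 17*c - 12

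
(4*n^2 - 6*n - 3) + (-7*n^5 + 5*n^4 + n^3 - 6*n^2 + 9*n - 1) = -7*n^5 + 5*n^4 + n^3 - 2*n^2 + 3*n - 4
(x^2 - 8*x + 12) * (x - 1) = x^3 - 9*x^2 + 20*x - 12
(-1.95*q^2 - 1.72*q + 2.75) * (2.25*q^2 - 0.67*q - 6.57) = -4.3875*q^4 - 2.5635*q^3 + 20.1514*q^2 + 9.4579*q - 18.0675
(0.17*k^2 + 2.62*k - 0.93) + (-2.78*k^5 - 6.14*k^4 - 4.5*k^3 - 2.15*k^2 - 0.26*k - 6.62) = -2.78*k^5 - 6.14*k^4 - 4.5*k^3 - 1.98*k^2 + 2.36*k - 7.55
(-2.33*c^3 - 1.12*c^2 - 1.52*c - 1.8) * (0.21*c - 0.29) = -0.4893*c^4 + 0.4405*c^3 + 0.00560000000000005*c^2 + 0.0628*c + 0.522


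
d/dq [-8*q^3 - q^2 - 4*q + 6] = -24*q^2 - 2*q - 4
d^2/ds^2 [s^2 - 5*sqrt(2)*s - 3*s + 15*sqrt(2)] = 2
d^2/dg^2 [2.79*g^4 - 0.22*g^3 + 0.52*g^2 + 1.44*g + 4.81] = 33.48*g^2 - 1.32*g + 1.04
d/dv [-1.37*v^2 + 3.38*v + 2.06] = 3.38 - 2.74*v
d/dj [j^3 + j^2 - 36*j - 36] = 3*j^2 + 2*j - 36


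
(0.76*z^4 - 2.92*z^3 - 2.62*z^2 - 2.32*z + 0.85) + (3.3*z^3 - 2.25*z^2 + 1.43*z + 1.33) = 0.76*z^4 + 0.38*z^3 - 4.87*z^2 - 0.89*z + 2.18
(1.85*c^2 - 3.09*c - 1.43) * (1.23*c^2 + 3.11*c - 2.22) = 2.2755*c^4 + 1.9528*c^3 - 15.4758*c^2 + 2.4125*c + 3.1746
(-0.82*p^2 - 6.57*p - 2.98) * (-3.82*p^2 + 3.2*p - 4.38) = 3.1324*p^4 + 22.4734*p^3 - 6.0488*p^2 + 19.2406*p + 13.0524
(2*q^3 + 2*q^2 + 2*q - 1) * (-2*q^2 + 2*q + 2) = -4*q^5 + 4*q^3 + 10*q^2 + 2*q - 2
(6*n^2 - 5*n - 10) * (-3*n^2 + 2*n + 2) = -18*n^4 + 27*n^3 + 32*n^2 - 30*n - 20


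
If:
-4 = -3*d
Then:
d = 4/3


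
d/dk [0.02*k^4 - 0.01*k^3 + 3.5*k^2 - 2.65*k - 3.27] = 0.08*k^3 - 0.03*k^2 + 7.0*k - 2.65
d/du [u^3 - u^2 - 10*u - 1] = 3*u^2 - 2*u - 10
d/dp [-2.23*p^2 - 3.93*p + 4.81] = -4.46*p - 3.93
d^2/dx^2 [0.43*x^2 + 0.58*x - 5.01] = 0.860000000000000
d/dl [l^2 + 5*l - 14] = 2*l + 5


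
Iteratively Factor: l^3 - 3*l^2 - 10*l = (l - 5)*(l^2 + 2*l) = (l - 5)*(l + 2)*(l)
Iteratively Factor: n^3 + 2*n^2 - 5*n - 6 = (n + 1)*(n^2 + n - 6) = (n - 2)*(n + 1)*(n + 3)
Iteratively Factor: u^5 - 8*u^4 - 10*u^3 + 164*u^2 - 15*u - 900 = (u - 4)*(u^4 - 4*u^3 - 26*u^2 + 60*u + 225) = (u - 5)*(u - 4)*(u^3 + u^2 - 21*u - 45) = (u - 5)*(u - 4)*(u + 3)*(u^2 - 2*u - 15) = (u - 5)*(u - 4)*(u + 3)^2*(u - 5)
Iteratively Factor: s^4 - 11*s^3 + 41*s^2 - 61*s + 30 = (s - 5)*(s^3 - 6*s^2 + 11*s - 6) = (s - 5)*(s - 2)*(s^2 - 4*s + 3) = (s - 5)*(s - 2)*(s - 1)*(s - 3)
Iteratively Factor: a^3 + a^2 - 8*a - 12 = (a - 3)*(a^2 + 4*a + 4) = (a - 3)*(a + 2)*(a + 2)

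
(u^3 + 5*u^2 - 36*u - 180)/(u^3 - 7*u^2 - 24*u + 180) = (u + 6)/(u - 6)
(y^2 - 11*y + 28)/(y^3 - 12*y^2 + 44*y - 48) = (y - 7)/(y^2 - 8*y + 12)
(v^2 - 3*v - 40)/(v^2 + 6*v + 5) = (v - 8)/(v + 1)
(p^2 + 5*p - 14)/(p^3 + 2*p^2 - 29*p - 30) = (p^2 + 5*p - 14)/(p^3 + 2*p^2 - 29*p - 30)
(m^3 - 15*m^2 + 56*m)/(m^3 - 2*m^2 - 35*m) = (m - 8)/(m + 5)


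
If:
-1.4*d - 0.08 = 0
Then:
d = -0.06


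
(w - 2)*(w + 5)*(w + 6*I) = w^3 + 3*w^2 + 6*I*w^2 - 10*w + 18*I*w - 60*I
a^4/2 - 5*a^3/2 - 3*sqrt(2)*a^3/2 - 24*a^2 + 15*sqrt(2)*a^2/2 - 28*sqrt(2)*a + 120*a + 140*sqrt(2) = (a/2 + sqrt(2))*(a - 5)*(a - 7*sqrt(2))*(a + 2*sqrt(2))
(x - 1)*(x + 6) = x^2 + 5*x - 6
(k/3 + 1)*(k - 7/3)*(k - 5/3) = k^3/3 - k^2/3 - 73*k/27 + 35/9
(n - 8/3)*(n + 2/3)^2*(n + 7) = n^4 + 17*n^3/3 - 112*n^2/9 - 620*n/27 - 224/27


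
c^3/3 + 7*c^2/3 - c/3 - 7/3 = (c/3 + 1/3)*(c - 1)*(c + 7)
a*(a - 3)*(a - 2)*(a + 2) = a^4 - 3*a^3 - 4*a^2 + 12*a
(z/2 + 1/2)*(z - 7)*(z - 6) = z^3/2 - 6*z^2 + 29*z/2 + 21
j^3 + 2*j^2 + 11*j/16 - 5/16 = (j - 1/4)*(j + 1)*(j + 5/4)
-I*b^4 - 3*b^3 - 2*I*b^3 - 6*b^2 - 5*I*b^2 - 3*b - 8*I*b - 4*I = (b + 1)*(b - 4*I)*(b + I)*(-I*b - I)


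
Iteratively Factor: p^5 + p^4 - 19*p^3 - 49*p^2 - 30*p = (p + 1)*(p^4 - 19*p^2 - 30*p) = (p - 5)*(p + 1)*(p^3 + 5*p^2 + 6*p) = (p - 5)*(p + 1)*(p + 2)*(p^2 + 3*p) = p*(p - 5)*(p + 1)*(p + 2)*(p + 3)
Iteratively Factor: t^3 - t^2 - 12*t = (t)*(t^2 - t - 12) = t*(t - 4)*(t + 3)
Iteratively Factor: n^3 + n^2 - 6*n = (n - 2)*(n^2 + 3*n) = n*(n - 2)*(n + 3)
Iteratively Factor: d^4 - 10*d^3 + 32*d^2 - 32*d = (d - 2)*(d^3 - 8*d^2 + 16*d) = d*(d - 2)*(d^2 - 8*d + 16) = d*(d - 4)*(d - 2)*(d - 4)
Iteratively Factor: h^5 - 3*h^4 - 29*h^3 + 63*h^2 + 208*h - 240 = (h - 5)*(h^4 + 2*h^3 - 19*h^2 - 32*h + 48) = (h - 5)*(h - 4)*(h^3 + 6*h^2 + 5*h - 12) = (h - 5)*(h - 4)*(h + 3)*(h^2 + 3*h - 4) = (h - 5)*(h - 4)*(h + 3)*(h + 4)*(h - 1)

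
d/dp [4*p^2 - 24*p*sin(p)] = -24*p*cos(p) + 8*p - 24*sin(p)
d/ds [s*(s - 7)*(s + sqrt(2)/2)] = 3*s^2 - 14*s + sqrt(2)*s - 7*sqrt(2)/2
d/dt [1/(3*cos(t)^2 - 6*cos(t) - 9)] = 2*(cos(t) - 1)*sin(t)/(3*(sin(t)^2 + 2*cos(t) + 2)^2)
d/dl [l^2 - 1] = 2*l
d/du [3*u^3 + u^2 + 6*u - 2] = 9*u^2 + 2*u + 6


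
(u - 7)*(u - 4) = u^2 - 11*u + 28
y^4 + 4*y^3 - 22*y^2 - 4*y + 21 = (y - 3)*(y - 1)*(y + 1)*(y + 7)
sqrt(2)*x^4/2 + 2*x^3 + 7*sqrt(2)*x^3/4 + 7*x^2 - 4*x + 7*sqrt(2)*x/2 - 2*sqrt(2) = (x - 1/2)*(x + 4)*(x + sqrt(2))*(sqrt(2)*x/2 + 1)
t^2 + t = t*(t + 1)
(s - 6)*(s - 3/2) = s^2 - 15*s/2 + 9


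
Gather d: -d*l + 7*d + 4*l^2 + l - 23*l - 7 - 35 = d*(7 - l) + 4*l^2 - 22*l - 42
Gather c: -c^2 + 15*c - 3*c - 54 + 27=-c^2 + 12*c - 27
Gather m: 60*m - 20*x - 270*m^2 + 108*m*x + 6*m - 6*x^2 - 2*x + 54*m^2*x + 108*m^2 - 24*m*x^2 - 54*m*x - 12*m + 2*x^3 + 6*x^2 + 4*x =m^2*(54*x - 162) + m*(-24*x^2 + 54*x + 54) + 2*x^3 - 18*x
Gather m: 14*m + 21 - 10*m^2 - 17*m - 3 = -10*m^2 - 3*m + 18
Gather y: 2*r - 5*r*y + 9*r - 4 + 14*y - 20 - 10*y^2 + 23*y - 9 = 11*r - 10*y^2 + y*(37 - 5*r) - 33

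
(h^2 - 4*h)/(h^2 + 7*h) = (h - 4)/(h + 7)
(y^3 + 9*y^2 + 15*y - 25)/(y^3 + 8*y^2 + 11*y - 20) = (y + 5)/(y + 4)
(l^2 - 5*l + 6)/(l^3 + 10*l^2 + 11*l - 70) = (l - 3)/(l^2 + 12*l + 35)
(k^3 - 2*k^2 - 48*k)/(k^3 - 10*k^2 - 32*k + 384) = k/(k - 8)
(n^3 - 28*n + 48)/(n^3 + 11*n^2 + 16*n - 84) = (n - 4)/(n + 7)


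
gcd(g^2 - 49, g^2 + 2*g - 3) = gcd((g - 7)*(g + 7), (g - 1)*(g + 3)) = 1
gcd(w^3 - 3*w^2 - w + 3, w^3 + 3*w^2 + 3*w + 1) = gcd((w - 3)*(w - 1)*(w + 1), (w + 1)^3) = w + 1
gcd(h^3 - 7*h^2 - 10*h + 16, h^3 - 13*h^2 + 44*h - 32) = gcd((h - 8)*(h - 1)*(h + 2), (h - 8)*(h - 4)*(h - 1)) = h^2 - 9*h + 8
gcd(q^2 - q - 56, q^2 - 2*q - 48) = q - 8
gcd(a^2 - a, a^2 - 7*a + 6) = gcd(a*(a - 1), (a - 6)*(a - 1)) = a - 1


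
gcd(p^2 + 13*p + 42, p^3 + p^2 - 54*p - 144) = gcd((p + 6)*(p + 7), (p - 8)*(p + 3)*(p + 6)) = p + 6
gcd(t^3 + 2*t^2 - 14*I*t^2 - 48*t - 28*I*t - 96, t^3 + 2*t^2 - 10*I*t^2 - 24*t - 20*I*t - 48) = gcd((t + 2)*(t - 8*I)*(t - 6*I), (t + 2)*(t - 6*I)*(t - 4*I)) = t^2 + t*(2 - 6*I) - 12*I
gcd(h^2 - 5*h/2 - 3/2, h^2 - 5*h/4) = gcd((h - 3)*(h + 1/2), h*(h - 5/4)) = 1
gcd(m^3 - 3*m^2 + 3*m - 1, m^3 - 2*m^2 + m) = m^2 - 2*m + 1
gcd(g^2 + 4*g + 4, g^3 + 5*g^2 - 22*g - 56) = g + 2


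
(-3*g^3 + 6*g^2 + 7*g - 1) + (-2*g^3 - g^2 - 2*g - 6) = -5*g^3 + 5*g^2 + 5*g - 7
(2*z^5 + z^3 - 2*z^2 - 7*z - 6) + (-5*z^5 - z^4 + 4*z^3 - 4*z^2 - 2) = -3*z^5 - z^4 + 5*z^3 - 6*z^2 - 7*z - 8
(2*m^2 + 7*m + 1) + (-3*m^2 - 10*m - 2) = -m^2 - 3*m - 1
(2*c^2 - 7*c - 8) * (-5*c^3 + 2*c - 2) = -10*c^5 + 35*c^4 + 44*c^3 - 18*c^2 - 2*c + 16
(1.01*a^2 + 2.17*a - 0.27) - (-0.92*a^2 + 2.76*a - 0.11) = 1.93*a^2 - 0.59*a - 0.16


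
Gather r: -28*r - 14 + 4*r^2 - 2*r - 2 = 4*r^2 - 30*r - 16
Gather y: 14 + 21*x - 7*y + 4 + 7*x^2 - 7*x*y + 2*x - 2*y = 7*x^2 + 23*x + y*(-7*x - 9) + 18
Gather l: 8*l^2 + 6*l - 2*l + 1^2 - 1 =8*l^2 + 4*l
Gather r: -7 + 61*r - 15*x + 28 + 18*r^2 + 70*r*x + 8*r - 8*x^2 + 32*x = 18*r^2 + r*(70*x + 69) - 8*x^2 + 17*x + 21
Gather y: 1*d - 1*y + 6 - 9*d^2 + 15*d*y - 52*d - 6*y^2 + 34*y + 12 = -9*d^2 - 51*d - 6*y^2 + y*(15*d + 33) + 18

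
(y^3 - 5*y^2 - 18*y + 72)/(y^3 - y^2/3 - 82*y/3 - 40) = 3*(y - 3)/(3*y + 5)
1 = 1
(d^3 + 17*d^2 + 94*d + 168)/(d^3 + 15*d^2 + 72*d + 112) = (d + 6)/(d + 4)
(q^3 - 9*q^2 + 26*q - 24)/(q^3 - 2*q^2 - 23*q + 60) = (q - 2)/(q + 5)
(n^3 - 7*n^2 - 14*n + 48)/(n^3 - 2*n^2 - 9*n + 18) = (n - 8)/(n - 3)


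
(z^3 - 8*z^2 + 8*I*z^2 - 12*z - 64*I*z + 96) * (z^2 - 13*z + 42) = z^5 - 21*z^4 + 8*I*z^4 + 134*z^3 - 168*I*z^3 - 84*z^2 + 1168*I*z^2 - 1752*z - 2688*I*z + 4032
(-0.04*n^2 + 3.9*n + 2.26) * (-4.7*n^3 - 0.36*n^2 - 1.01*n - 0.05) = 0.188*n^5 - 18.3156*n^4 - 11.9856*n^3 - 4.7506*n^2 - 2.4776*n - 0.113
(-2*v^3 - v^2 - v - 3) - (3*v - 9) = -2*v^3 - v^2 - 4*v + 6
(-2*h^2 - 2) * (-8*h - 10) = 16*h^3 + 20*h^2 + 16*h + 20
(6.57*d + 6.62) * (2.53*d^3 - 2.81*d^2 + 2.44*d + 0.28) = 16.6221*d^4 - 1.7131*d^3 - 2.5714*d^2 + 17.9924*d + 1.8536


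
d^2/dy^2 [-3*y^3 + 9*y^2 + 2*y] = 18 - 18*y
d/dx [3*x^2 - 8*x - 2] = 6*x - 8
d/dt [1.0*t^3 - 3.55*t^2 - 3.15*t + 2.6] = 3.0*t^2 - 7.1*t - 3.15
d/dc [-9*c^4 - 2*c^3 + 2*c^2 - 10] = 2*c*(-18*c^2 - 3*c + 2)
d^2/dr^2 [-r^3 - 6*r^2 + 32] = -6*r - 12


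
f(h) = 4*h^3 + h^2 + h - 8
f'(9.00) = 991.00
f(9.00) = 2998.00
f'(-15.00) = 2671.00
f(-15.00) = -13298.00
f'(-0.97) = 10.35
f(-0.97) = -11.68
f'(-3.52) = 142.64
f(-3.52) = -173.59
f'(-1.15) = 14.57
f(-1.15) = -13.91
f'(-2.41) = 65.88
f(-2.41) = -60.59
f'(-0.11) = 0.93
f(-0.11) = -8.10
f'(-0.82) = 7.43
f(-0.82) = -10.35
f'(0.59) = 6.36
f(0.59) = -6.24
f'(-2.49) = 70.42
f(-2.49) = -66.04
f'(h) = 12*h^2 + 2*h + 1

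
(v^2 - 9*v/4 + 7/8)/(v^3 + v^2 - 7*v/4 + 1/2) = (4*v - 7)/(2*(2*v^2 + 3*v - 2))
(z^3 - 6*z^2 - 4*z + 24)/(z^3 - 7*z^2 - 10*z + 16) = (z^2 - 8*z + 12)/(z^2 - 9*z + 8)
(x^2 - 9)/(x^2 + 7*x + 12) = (x - 3)/(x + 4)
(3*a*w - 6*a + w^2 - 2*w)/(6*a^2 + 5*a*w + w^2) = (w - 2)/(2*a + w)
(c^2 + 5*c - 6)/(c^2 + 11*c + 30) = (c - 1)/(c + 5)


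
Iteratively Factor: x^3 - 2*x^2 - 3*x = (x)*(x^2 - 2*x - 3) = x*(x + 1)*(x - 3)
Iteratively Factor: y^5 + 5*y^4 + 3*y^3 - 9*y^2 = (y + 3)*(y^4 + 2*y^3 - 3*y^2) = (y + 3)^2*(y^3 - y^2) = y*(y + 3)^2*(y^2 - y) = y^2*(y + 3)^2*(y - 1)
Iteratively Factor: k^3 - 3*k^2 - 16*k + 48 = (k - 4)*(k^2 + k - 12) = (k - 4)*(k + 4)*(k - 3)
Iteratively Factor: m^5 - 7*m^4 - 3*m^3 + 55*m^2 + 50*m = (m - 5)*(m^4 - 2*m^3 - 13*m^2 - 10*m) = (m - 5)*(m + 1)*(m^3 - 3*m^2 - 10*m) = (m - 5)*(m + 1)*(m + 2)*(m^2 - 5*m) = m*(m - 5)*(m + 1)*(m + 2)*(m - 5)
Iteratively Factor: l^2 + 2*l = (l + 2)*(l)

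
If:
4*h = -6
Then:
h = -3/2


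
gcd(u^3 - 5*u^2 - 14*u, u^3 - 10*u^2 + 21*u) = u^2 - 7*u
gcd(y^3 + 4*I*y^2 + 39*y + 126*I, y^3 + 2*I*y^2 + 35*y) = y + 7*I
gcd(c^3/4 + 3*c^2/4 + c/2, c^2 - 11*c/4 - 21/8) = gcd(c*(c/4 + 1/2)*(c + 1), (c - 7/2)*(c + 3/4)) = 1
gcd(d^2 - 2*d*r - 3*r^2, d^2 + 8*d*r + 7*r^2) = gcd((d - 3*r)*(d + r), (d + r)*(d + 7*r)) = d + r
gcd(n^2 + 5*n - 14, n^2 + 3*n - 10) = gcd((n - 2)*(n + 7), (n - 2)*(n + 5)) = n - 2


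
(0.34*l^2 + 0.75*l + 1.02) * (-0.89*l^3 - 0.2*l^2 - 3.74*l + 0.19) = -0.3026*l^5 - 0.7355*l^4 - 2.3294*l^3 - 2.9444*l^2 - 3.6723*l + 0.1938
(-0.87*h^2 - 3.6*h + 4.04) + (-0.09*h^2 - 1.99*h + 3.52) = -0.96*h^2 - 5.59*h + 7.56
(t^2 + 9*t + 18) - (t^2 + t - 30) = 8*t + 48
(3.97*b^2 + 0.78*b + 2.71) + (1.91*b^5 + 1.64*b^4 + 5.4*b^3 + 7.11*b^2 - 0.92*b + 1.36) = 1.91*b^5 + 1.64*b^4 + 5.4*b^3 + 11.08*b^2 - 0.14*b + 4.07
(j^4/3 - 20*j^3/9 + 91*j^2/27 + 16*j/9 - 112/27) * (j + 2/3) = j^5/3 - 2*j^4 + 17*j^3/9 + 326*j^2/81 - 80*j/27 - 224/81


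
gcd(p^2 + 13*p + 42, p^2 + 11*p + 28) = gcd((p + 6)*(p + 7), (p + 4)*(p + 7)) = p + 7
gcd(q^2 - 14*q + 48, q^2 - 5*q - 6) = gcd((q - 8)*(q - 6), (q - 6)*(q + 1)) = q - 6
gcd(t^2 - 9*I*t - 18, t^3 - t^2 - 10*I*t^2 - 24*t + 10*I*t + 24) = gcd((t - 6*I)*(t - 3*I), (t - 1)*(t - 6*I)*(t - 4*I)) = t - 6*I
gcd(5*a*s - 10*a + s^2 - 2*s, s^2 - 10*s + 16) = s - 2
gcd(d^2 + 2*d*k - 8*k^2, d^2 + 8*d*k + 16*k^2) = d + 4*k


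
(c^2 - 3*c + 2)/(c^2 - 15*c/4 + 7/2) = 4*(c - 1)/(4*c - 7)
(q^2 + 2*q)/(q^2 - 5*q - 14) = q/(q - 7)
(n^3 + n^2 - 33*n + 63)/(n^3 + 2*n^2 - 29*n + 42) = (n - 3)/(n - 2)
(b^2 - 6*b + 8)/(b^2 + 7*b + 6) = (b^2 - 6*b + 8)/(b^2 + 7*b + 6)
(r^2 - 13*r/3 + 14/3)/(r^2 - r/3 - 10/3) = (3*r - 7)/(3*r + 5)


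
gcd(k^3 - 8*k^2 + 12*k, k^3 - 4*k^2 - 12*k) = k^2 - 6*k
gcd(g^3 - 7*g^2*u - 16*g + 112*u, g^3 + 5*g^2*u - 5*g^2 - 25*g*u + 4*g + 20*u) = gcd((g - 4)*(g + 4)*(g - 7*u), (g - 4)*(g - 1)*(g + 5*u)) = g - 4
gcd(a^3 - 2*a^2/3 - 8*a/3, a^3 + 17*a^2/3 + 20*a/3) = a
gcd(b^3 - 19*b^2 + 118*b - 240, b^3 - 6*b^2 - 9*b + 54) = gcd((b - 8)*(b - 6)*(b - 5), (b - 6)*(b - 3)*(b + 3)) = b - 6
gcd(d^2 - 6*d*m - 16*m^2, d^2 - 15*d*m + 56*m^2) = d - 8*m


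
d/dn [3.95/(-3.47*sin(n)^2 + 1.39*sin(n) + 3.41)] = (27.413*sin(n) - 5.4905)*cos(n)/(-3.47*sin(n)^2 + 1.39*sin(n) + 3.41)^2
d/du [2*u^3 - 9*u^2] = 6*u*(u - 3)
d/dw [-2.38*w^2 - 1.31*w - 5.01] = -4.76*w - 1.31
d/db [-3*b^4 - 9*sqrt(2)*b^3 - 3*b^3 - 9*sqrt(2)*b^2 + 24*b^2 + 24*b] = -12*b^3 - 27*sqrt(2)*b^2 - 9*b^2 - 18*sqrt(2)*b + 48*b + 24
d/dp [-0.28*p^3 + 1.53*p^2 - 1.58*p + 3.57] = -0.84*p^2 + 3.06*p - 1.58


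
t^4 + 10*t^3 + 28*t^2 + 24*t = t*(t + 2)^2*(t + 6)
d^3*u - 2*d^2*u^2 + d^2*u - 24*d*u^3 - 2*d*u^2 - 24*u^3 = (d - 6*u)*(d + 4*u)*(d*u + u)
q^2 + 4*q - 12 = (q - 2)*(q + 6)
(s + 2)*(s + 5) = s^2 + 7*s + 10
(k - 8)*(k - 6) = k^2 - 14*k + 48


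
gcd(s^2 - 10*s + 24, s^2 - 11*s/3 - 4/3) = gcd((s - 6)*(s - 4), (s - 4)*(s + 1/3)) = s - 4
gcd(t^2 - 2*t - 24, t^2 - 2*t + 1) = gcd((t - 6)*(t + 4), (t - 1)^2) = 1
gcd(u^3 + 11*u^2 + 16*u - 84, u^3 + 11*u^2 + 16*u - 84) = u^3 + 11*u^2 + 16*u - 84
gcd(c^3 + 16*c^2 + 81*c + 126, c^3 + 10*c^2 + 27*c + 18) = c^2 + 9*c + 18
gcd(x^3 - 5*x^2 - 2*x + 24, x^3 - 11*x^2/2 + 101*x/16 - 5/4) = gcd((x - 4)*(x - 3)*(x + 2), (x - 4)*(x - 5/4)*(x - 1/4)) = x - 4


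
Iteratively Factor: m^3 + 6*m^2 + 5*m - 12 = (m + 3)*(m^2 + 3*m - 4) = (m + 3)*(m + 4)*(m - 1)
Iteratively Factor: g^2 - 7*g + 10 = (g - 5)*(g - 2)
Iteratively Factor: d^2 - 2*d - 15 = (d + 3)*(d - 5)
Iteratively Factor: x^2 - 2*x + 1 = (x - 1)*(x - 1)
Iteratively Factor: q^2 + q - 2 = (q + 2)*(q - 1)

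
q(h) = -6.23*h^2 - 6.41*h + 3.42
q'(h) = -12.46*h - 6.41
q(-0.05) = 3.72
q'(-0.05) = -5.79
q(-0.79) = 4.60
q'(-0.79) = 3.43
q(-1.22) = 1.97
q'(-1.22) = 8.79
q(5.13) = -193.42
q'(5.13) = -70.33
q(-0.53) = 5.07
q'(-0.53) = 0.19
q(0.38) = 0.08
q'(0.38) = -11.14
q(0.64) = -3.23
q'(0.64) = -14.38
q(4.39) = -144.79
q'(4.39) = -61.11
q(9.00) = -558.90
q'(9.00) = -118.55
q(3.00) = -71.88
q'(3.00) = -43.79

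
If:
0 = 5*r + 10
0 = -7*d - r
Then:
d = 2/7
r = -2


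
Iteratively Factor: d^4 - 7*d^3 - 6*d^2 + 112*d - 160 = (d - 5)*(d^3 - 2*d^2 - 16*d + 32) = (d - 5)*(d - 4)*(d^2 + 2*d - 8) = (d - 5)*(d - 4)*(d + 4)*(d - 2)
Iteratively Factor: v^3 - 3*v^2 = (v)*(v^2 - 3*v) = v^2*(v - 3)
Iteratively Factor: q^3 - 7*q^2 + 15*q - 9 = (q - 3)*(q^2 - 4*q + 3) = (q - 3)*(q - 1)*(q - 3)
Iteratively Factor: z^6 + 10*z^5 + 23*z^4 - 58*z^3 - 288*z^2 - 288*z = (z)*(z^5 + 10*z^4 + 23*z^3 - 58*z^2 - 288*z - 288) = z*(z + 4)*(z^4 + 6*z^3 - z^2 - 54*z - 72) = z*(z - 3)*(z + 4)*(z^3 + 9*z^2 + 26*z + 24) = z*(z - 3)*(z + 2)*(z + 4)*(z^2 + 7*z + 12) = z*(z - 3)*(z + 2)*(z + 4)^2*(z + 3)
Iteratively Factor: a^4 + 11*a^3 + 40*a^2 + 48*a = (a + 4)*(a^3 + 7*a^2 + 12*a) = (a + 4)^2*(a^2 + 3*a) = a*(a + 4)^2*(a + 3)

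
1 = 1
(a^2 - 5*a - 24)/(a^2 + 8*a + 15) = (a - 8)/(a + 5)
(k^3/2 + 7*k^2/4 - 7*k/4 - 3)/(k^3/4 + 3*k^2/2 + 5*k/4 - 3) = (2*k^2 - k - 3)/(k^2 + 2*k - 3)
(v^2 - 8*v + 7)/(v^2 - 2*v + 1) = (v - 7)/(v - 1)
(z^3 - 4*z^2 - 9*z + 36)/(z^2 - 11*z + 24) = (z^2 - z - 12)/(z - 8)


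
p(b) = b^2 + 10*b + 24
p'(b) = 2*b + 10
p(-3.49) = 1.28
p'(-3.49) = 3.02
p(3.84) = 77.15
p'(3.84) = 17.68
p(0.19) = 25.94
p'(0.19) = 10.38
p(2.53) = 55.70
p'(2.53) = 15.06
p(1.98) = 47.72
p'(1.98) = 13.96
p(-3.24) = 2.10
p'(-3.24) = 3.52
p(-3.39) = 1.59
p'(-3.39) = 3.22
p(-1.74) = 9.63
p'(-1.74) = 6.52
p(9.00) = 195.00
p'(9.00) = 28.00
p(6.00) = 120.00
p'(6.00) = 22.00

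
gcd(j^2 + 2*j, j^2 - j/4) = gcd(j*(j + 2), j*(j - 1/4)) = j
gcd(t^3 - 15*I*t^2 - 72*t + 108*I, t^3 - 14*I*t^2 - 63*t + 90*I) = t^2 - 9*I*t - 18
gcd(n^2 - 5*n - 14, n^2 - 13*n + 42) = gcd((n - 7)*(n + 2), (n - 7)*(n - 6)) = n - 7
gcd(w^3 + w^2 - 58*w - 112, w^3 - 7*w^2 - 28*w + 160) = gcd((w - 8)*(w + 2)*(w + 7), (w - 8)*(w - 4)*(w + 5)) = w - 8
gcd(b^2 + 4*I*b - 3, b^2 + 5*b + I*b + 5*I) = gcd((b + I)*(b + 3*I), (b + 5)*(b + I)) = b + I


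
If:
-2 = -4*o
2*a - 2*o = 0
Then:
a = 1/2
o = 1/2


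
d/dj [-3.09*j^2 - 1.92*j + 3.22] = -6.18*j - 1.92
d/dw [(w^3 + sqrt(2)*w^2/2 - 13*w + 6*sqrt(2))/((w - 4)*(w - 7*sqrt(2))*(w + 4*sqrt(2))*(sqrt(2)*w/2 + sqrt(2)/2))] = (-sqrt(2)*w^6 - 2*w^5 - 18*sqrt(2)*w^4 + 21*w^4 - 156*w^3 + 258*sqrt(2)*w^3 + 12*sqrt(2)*w^2 + 510*w^2 - 216*sqrt(2)*w + 1888*w - 3056*sqrt(2) - 2016)/(w^8 - 6*sqrt(2)*w^7 - 6*w^7 - 93*w^6 + 36*sqrt(2)*w^6 + 330*sqrt(2)*w^5 + 588*w^5 - 2160*sqrt(2)*w^4 + 3058*w^4 - 21072*w^3 + 240*sqrt(2)*w^3 + 1632*w^2 + 8064*sqrt(2)*w^2 + 5376*sqrt(2)*w + 75264*w + 50176)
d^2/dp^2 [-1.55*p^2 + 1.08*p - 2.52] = -3.10000000000000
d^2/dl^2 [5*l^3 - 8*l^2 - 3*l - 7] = 30*l - 16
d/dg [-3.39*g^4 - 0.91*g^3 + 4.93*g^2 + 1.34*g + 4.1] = -13.56*g^3 - 2.73*g^2 + 9.86*g + 1.34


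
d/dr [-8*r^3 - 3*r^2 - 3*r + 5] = -24*r^2 - 6*r - 3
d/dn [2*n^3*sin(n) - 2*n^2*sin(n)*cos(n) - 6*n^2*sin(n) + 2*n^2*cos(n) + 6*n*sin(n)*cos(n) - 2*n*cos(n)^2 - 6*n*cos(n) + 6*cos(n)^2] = 2*n^3*cos(n) + 4*n^2*sin(n) - 6*n^2*cos(n) - 2*n^2*cos(2*n) - 6*n*sin(n) + 4*n*cos(n) + 6*n*cos(2*n) - 3*sin(2*n) - 6*cos(n) - cos(2*n) - 1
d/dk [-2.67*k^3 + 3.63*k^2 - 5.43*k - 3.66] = -8.01*k^2 + 7.26*k - 5.43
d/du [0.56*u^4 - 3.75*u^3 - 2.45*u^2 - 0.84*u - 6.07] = 2.24*u^3 - 11.25*u^2 - 4.9*u - 0.84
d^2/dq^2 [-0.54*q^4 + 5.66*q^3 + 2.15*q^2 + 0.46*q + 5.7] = -6.48*q^2 + 33.96*q + 4.3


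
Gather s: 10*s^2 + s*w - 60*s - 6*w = 10*s^2 + s*(w - 60) - 6*w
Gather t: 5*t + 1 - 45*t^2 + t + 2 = -45*t^2 + 6*t + 3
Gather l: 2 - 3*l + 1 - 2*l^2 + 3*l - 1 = 2 - 2*l^2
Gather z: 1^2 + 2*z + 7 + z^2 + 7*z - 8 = z^2 + 9*z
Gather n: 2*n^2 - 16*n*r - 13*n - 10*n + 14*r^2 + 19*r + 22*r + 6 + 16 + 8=2*n^2 + n*(-16*r - 23) + 14*r^2 + 41*r + 30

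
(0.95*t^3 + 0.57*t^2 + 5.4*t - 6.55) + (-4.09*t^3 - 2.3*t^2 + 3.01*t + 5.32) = -3.14*t^3 - 1.73*t^2 + 8.41*t - 1.23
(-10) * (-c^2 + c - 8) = 10*c^2 - 10*c + 80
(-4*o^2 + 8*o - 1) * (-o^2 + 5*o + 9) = 4*o^4 - 28*o^3 + 5*o^2 + 67*o - 9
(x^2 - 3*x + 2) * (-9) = -9*x^2 + 27*x - 18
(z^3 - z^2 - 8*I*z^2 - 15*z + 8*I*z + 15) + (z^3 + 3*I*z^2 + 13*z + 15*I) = 2*z^3 - z^2 - 5*I*z^2 - 2*z + 8*I*z + 15 + 15*I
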